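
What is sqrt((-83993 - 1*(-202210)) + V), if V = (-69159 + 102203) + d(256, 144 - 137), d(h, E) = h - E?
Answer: sqrt(151510) ≈ 389.24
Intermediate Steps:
V = 33293 (V = (-69159 + 102203) + (256 - (144 - 137)) = 33044 + (256 - 1*7) = 33044 + (256 - 7) = 33044 + 249 = 33293)
sqrt((-83993 - 1*(-202210)) + V) = sqrt((-83993 - 1*(-202210)) + 33293) = sqrt((-83993 + 202210) + 33293) = sqrt(118217 + 33293) = sqrt(151510)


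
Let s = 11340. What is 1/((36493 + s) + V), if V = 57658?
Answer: 1/105491 ≈ 9.4795e-6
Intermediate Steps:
1/((36493 + s) + V) = 1/((36493 + 11340) + 57658) = 1/(47833 + 57658) = 1/105491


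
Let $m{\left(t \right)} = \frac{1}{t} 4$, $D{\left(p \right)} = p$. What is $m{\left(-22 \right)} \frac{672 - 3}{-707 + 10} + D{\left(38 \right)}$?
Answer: $\frac{292684}{7667} \approx 38.174$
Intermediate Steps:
$m{\left(t \right)} = \frac{4}{t}$
$m{\left(-22 \right)} \frac{672 - 3}{-707 + 10} + D{\left(38 \right)} = \frac{4}{-22} \frac{672 - 3}{-707 + 10} + 38 = 4 \left(- \frac{1}{22}\right) \frac{669}{-697} + 38 = - \frac{2 \cdot 669 \left(- \frac{1}{697}\right)}{11} + 38 = \left(- \frac{2}{11}\right) \left(- \frac{669}{697}\right) + 38 = \frac{1338}{7667} + 38 = \frac{292684}{7667}$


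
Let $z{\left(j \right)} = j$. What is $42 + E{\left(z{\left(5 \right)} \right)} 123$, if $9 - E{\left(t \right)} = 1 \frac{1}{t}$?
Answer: $\frac{5622}{5} \approx 1124.4$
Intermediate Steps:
$E{\left(t \right)} = 9 - \frac{1}{t}$ ($E{\left(t \right)} = 9 - 1 \frac{1}{t} = 9 - \frac{1}{t}$)
$42 + E{\left(z{\left(5 \right)} \right)} 123 = 42 + \left(9 - \frac{1}{5}\right) 123 = 42 + \frac{44}{5} \cdot 123 = 42 + \frac{5412}{5} = \frac{5622}{5}$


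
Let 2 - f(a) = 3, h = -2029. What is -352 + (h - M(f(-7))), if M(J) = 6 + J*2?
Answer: -2385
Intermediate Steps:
f(a) = -1 (f(a) = 2 - 1*3 = 2 - 3 = -1)
M(J) = 6 + 2*J
-352 + (h - M(f(-7))) = -352 + (-2029 - (6 + 2*(-1))) = -352 + (-2029 - (6 - 2)) = -352 + (-2029 - 1*4) = -352 + (-2029 - 4) = -352 - 2033 = -2385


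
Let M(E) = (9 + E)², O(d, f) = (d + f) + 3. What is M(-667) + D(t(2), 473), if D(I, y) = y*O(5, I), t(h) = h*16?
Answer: 451884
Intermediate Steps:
t(h) = 16*h
O(d, f) = 3 + d + f
D(I, y) = y*(8 + I) (D(I, y) = y*(3 + 5 + I) = y*(8 + I))
M(-667) + D(t(2), 473) = (9 - 667)² + 473*(8 + 16*2) = (-658)² + 473*(8 + 32) = 432964 + 473*40 = 432964 + 18920 = 451884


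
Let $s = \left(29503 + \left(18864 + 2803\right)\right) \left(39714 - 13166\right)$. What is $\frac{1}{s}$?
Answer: $\frac{1}{1358461160} \approx 7.3613 \cdot 10^{-10}$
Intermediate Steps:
$s = 1358461160$ ($s = \left(29503 + 21667\right) 26548 = 51170 \cdot 26548 = 1358461160$)
$\frac{1}{s} = \frac{1}{1358461160}$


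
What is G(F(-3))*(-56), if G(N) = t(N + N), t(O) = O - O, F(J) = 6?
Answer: 0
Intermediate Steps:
t(O) = 0
G(N) = 0
G(F(-3))*(-56) = 0*(-56) = 0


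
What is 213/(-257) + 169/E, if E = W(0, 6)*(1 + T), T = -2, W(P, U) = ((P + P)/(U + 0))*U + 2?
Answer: -43859/514 ≈ -85.329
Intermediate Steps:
W(P, U) = 2 + 2*P (W(P, U) = ((2*P)/U)*U + 2 = (2*P/U)*U + 2 = 2*P + 2 = 2 + 2*P)
E = -2 (E = (2 + 2*0)*(1 - 2) = (2 + 0)*(-1) = 2*(-1) = -2)
213/(-257) + 169/E = 213/(-257) + 169/(-2) = 213*(-1/257) + 169*(-1/2) = -213/257 - 169/2 = -43859/514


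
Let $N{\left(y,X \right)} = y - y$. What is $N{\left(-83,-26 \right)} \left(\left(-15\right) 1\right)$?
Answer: $0$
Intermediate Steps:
$N{\left(y,X \right)} = 0$
$N{\left(-83,-26 \right)} \left(\left(-15\right) 1\right) = 0 \left(\left(-15\right) 1\right) = 0 \left(-15\right) = 0$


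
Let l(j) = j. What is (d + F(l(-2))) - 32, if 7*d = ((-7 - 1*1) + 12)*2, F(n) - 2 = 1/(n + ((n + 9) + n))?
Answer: -599/21 ≈ -28.524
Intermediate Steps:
F(n) = 2 + 1/(9 + 3*n) (F(n) = 2 + 1/(n + ((n + 9) + n)) = 2 + 1/(n + ((9 + n) + n)) = 2 + 1/(n + (9 + 2*n)) = 2 + 1/(9 + 3*n))
d = 8/7 (d = (((-7 - 1*1) + 12)*2)/7 = (((-7 - 1) + 12)*2)/7 = ((-8 + 12)*2)/7 = (4*2)/7 = (⅐)*8 = 8/7 ≈ 1.1429)
(d + F(l(-2))) - 32 = (8/7 + (19 + 6*(-2))/(3*(3 - 2))) - 32 = (8/7 + (⅓)*(19 - 12)/1) - 32 = (8/7 + (⅓)*1*7) - 32 = (8/7 + 7/3) - 32 = 73/21 - 32 = -599/21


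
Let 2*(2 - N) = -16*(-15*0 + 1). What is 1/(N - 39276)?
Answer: -1/39266 ≈ -2.5467e-5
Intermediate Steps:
N = 10 (N = 2 - (-8)*(-15*0 + 1) = 2 - (-8)*(0 + 1) = 2 - (-8) = 2 - 1/2*(-16) = 2 + 8 = 10)
1/(N - 39276) = 1/(10 - 39276) = 1/(-39266) = -1/39266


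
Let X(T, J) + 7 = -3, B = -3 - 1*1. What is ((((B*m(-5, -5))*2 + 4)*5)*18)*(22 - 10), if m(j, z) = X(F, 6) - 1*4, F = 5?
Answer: 125280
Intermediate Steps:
B = -4 (B = -3 - 1 = -4)
X(T, J) = -10 (X(T, J) = -7 - 3 = -10)
m(j, z) = -14 (m(j, z) = -10 - 1*4 = -10 - 4 = -14)
((((B*m(-5, -5))*2 + 4)*5)*18)*(22 - 10) = (((-4*(-14)*2 + 4)*5)*18)*(22 - 10) = (((56*2 + 4)*5)*18)*12 = (((112 + 4)*5)*18)*12 = ((116*5)*18)*12 = (580*18)*12 = 10440*12 = 125280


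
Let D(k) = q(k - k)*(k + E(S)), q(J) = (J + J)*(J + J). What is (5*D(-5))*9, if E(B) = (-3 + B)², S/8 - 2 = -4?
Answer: 0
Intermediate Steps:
S = -16 (S = 16 + 8*(-4) = 16 - 32 = -16)
q(J) = 4*J² (q(J) = (2*J)*(2*J) = 4*J²)
D(k) = 0 (D(k) = (4*(k - k)²)*(k + (-3 - 16)²) = (4*0²)*(k + (-19)²) = (4*0)*(k + 361) = 0*(361 + k) = 0)
(5*D(-5))*9 = (5*0)*9 = 0*9 = 0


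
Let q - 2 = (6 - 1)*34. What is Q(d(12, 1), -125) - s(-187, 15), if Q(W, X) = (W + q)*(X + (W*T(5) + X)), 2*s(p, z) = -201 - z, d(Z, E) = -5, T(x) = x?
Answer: -45817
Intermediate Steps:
s(p, z) = -201/2 - z/2 (s(p, z) = (-201 - z)/2 = -201/2 - z/2)
q = 172 (q = 2 + (6 - 1)*34 = 2 + 5*34 = 2 + 170 = 172)
Q(W, X) = (172 + W)*(2*X + 5*W) (Q(W, X) = (W + 172)*(X + (W*5 + X)) = (172 + W)*(X + (5*W + X)) = (172 + W)*(X + (X + 5*W)) = (172 + W)*(2*X + 5*W))
Q(d(12, 1), -125) - s(-187, 15) = (5*(-5)² + 344*(-125) + 860*(-5) + 2*(-5)*(-125)) - (-201/2 - ½*15) = (5*25 - 43000 - 4300 + 1250) - (-201/2 - 15/2) = (125 - 43000 - 4300 + 1250) - 1*(-108) = -45925 + 108 = -45817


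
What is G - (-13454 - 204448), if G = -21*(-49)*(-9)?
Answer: 208641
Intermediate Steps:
G = -9261 (G = 1029*(-9) = -9261)
G - (-13454 - 204448) = -9261 - (-13454 - 204448) = -9261 - 1*(-217902) = -9261 + 217902 = 208641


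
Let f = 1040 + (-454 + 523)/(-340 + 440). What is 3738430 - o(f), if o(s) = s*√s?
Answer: 3738430 - 104069*√104069/1000 ≈ 3.7049e+6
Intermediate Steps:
f = 104069/100 (f = 1040 + 69/100 = 104069/100 ≈ 1040.7)
o(s) = s^(3/2)
3738430 - o(f) = 3738430 - (104069/100)^(3/2) = 3738430 - 104069*√104069/1000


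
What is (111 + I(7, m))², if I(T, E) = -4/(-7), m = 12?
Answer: 609961/49 ≈ 12448.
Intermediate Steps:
I(T, E) = 4/7 (I(T, E) = -4*(-⅐) = 4/7)
(111 + I(7, m))² = (111 + 4/7)² = (781/7)² = 609961/49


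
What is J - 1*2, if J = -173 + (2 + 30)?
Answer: -143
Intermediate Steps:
J = -141 (J = -173 + 32 = -141)
J - 1*2 = -141 - 1*2 = -141 - 2 = -143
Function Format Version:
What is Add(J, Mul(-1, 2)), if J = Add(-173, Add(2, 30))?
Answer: -143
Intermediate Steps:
J = -141 (J = Add(-173, 32) = -141)
Add(J, Mul(-1, 2)) = Add(-141, Mul(-1, 2)) = Add(-141, -2) = -143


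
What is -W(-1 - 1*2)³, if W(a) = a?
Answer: 27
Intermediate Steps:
-W(-1 - 1*2)³ = -(-1 - 1*2)³ = -(-1 - 2)³ = -1*(-3)³ = -1*(-27) = 27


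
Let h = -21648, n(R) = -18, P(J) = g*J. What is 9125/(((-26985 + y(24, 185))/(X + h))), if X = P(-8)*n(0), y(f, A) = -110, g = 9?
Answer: 37142400/5419 ≈ 6854.1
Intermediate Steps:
P(J) = 9*J
X = 1296 (X = (9*(-8))*(-18) = -72*(-18) = 1296)
9125/(((-26985 + y(24, 185))/(X + h))) = 9125/(((-26985 - 110)/(1296 - 21648))) = 9125/((-27095/(-20352))) = 9125/((-27095*(-1/20352))) = 9125/(27095/20352) = 9125*(20352/27095) = 37142400/5419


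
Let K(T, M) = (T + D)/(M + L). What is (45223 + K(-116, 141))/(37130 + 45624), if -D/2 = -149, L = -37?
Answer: 180899/331016 ≈ 0.54650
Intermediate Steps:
D = 298 (D = -2*(-149) = 298)
K(T, M) = (298 + T)/(-37 + M) (K(T, M) = (T + 298)/(M - 37) = (298 + T)/(-37 + M))
(45223 + K(-116, 141))/(37130 + 45624) = (45223 + (298 - 116)/(-37 + 141))/(37130 + 45624) = (45223 + 182/104)/82754 = (45223 + (1/104)*182)*(1/82754) = (45223 + 7/4)*(1/82754) = (180899/4)*(1/82754) = 180899/331016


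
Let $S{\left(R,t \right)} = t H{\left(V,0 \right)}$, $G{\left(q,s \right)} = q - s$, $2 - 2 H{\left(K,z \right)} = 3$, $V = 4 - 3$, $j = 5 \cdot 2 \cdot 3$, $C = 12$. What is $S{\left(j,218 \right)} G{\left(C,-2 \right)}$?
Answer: $-1526$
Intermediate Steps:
$j = 30$ ($j = 10 \cdot 3 = 30$)
$V = 1$
$H{\left(K,z \right)} = - \frac{1}{2}$ ($H{\left(K,z \right)} = 1 - \frac{3}{2} = - \frac{1}{2}$)
$S{\left(R,t \right)} = - \frac{t}{2}$ ($S{\left(R,t \right)} = t \left(- \frac{1}{2}\right) = - \frac{t}{2}$)
$S{\left(j,218 \right)} G{\left(C,-2 \right)} = \left(- \frac{1}{2}\right) 218 \left(12 - -2\right) = - 109 \left(12 + 2\right) = \left(-109\right) 14 = -1526$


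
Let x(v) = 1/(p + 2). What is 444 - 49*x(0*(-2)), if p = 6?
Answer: 3503/8 ≈ 437.88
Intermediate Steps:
x(v) = ⅛ (x(v) = 1/(6 + 2) = 1/8 = ⅛)
444 - 49*x(0*(-2)) = 444 - 49/8 = 3503/8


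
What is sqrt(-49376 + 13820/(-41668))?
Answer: I*sqrt(5358017773999)/10417 ≈ 222.21*I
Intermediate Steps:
sqrt(-49376 + 13820/(-41668)) = sqrt(-49376 + 13820*(-1/41668)) = sqrt(-49376 - 3455/10417) = sqrt(-514353247/10417) = I*sqrt(5358017773999)/10417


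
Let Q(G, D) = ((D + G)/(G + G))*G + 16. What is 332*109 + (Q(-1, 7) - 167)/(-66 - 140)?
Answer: 3727438/103 ≈ 36189.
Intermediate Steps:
Q(G, D) = 16 + D/2 + G/2 (Q(G, D) = ((D + G)/((2*G)))*G + 16 = ((D + G)*(1/(2*G)))*G + 16 = ((D + G)/(2*G))*G + 16 = (D/2 + G/2) + 16 = 16 + D/2 + G/2)
332*109 + (Q(-1, 7) - 167)/(-66 - 140) = 332*109 + ((16 + (1/2)*7 + (1/2)*(-1)) - 167)/(-66 - 140) = 36188 + ((16 + 7/2 - 1/2) - 167)/(-206) = 36188 + (19 - 167)*(-1/206) = 36188 - 148*(-1/206) = 36188 + 74/103 = 3727438/103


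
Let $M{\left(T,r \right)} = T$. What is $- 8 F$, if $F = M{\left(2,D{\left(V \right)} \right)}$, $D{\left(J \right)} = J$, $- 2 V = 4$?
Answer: $-16$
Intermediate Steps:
$V = -2$ ($V = \left(- \frac{1}{2}\right) 4 = -2$)
$F = 2$
$- 8 F = \left(-8\right) 2 = -16$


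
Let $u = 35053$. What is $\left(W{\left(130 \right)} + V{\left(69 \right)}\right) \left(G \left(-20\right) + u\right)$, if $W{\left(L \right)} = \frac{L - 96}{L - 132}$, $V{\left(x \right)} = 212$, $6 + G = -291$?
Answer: $7993635$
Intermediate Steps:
$G = -297$ ($G = -6 - 291 = -297$)
$W{\left(L \right)} = \frac{-96 + L}{-132 + L}$
$\left(W{\left(130 \right)} + V{\left(69 \right)}\right) \left(G \left(-20\right) + u\right) = \left(\frac{-96 + 130}{-132 + 130} + 212\right) \left(\left(-297\right) \left(-20\right) + 35053\right) = \left(\frac{1}{-2} \cdot 34 + 212\right) \left(5940 + 35053\right) = \left(\left(- \frac{1}{2}\right) 34 + 212\right) 40993 = \left(-17 + 212\right) 40993 = 195 \cdot 40993 = 7993635$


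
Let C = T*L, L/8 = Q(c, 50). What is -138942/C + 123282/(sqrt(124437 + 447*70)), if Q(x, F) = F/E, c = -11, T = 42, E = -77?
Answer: 254727/400 + 41094*sqrt(143)/1573 ≈ 949.22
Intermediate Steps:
Q(x, F) = -F/77 (Q(x, F) = F/(-77) = F*(-1/77) = -F/77)
L = -400/77 (L = 8*(-1/77*50) = 8*(-50/77) = -400/77 ≈ -5.1948)
C = -2400/11 (C = 42*(-400/77) = -2400/11 ≈ -218.18)
-138942/C + 123282/(sqrt(124437 + 447*70)) = -138942/(-2400/11) + 123282/(sqrt(124437 + 447*70)) = -138942*(-11/2400) + 123282/(sqrt(124437 + 31290)) = 254727/400 + 123282/(sqrt(155727)) = 254727/400 + 123282/((33*sqrt(143))) = 254727/400 + 123282*(sqrt(143)/4719) = 254727/400 + 41094*sqrt(143)/1573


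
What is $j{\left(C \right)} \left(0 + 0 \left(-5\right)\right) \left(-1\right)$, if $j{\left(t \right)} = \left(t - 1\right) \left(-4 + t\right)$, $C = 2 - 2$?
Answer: $0$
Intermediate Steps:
$C = 0$
$j{\left(t \right)} = \left(-1 + t\right) \left(-4 + t\right)$
$j{\left(C \right)} \left(0 + 0 \left(-5\right)\right) \left(-1\right) = \left(4 + 0^{2} - 0\right) \left(0 + 0 \left(-5\right)\right) \left(-1\right) = \left(4 + 0 + 0\right) \left(0 + 0\right) \left(-1\right) = 4 \cdot 0 \left(-1\right) = 0 \left(-1\right) = 0$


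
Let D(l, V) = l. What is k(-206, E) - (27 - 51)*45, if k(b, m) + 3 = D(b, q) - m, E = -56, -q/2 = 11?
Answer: 927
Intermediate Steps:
q = -22 (q = -2*11 = -22)
k(b, m) = -3 + b - m (k(b, m) = -3 + (b - m) = -3 + b - m)
k(-206, E) - (27 - 51)*45 = (-3 - 206 - 1*(-56)) - (27 - 51)*45 = (-3 - 206 + 56) - (-24)*45 = -153 - 1*(-1080) = -153 + 1080 = 927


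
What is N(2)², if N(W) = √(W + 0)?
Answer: 2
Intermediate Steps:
N(W) = √W
N(2)² = (√2)² = 2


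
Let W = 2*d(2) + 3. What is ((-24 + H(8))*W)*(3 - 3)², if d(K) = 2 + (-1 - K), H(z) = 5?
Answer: 0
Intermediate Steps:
d(K) = 1 - K
W = 1 (W = 2*(1 - 1*2) + 3 = 2*(1 - 2) + 3 = 2*(-1) + 3 = -2 + 3 = 1)
((-24 + H(8))*W)*(3 - 3)² = ((-24 + 5)*1)*(3 - 3)² = -19*1*0² = -19*0 = 0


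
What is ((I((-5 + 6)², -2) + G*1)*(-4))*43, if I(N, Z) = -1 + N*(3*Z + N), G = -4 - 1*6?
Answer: 2752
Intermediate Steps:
G = -10 (G = -4 - 6 = -10)
I(N, Z) = -1 + N*(N + 3*Z)
((I((-5 + 6)², -2) + G*1)*(-4))*43 = (((-1 + ((-5 + 6)²)² + 3*(-5 + 6)²*(-2)) - 10*1)*(-4))*43 = (((-1 + (1²)² + 3*1²*(-2)) - 10)*(-4))*43 = (((-1 + 1² + 3*1*(-2)) - 10)*(-4))*43 = (((-1 + 1 - 6) - 10)*(-4))*43 = ((-6 - 10)*(-4))*43 = -16*(-4)*43 = 64*43 = 2752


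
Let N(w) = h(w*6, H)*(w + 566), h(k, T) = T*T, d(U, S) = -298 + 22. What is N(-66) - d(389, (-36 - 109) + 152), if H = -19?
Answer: 180776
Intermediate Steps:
d(U, S) = -276
h(k, T) = T**2
N(w) = 204326 + 361*w (N(w) = (-19)**2*(w + 566) = 361*(566 + w) = 204326 + 361*w)
N(-66) - d(389, (-36 - 109) + 152) = (204326 + 361*(-66)) - 1*(-276) = (204326 - 23826) + 276 = 180500 + 276 = 180776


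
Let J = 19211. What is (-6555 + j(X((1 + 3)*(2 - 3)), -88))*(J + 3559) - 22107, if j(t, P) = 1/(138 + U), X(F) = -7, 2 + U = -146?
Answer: -149281734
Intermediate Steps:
U = -148 (U = -2 - 146 = -148)
j(t, P) = -⅒ (j(t, P) = 1/(138 - 148) = 1/(-10) = -⅒)
(-6555 + j(X((1 + 3)*(2 - 3)), -88))*(J + 3559) - 22107 = (-6555 - ⅒)*(19211 + 3559) - 22107 = -65551/10*22770 - 22107 = -149259627 - 22107 = -149281734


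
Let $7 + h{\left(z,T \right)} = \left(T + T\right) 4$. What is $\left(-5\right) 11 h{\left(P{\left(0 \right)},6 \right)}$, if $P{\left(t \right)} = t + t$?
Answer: $-2255$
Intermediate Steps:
$P{\left(t \right)} = 2 t$
$h{\left(z,T \right)} = -7 + 8 T$ ($h{\left(z,T \right)} = -7 + \left(T + T\right) 4 = -7 + 2 T 4 = -7 + 8 T$)
$\left(-5\right) 11 h{\left(P{\left(0 \right)},6 \right)} = \left(-5\right) 11 \left(-7 + 8 \cdot 6\right) = - 55 \left(-7 + 48\right) = \left(-55\right) 41 = -2255$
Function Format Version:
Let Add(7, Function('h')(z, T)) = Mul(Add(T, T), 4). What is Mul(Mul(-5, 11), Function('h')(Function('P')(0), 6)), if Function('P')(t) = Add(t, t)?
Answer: -2255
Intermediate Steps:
Function('P')(t) = Mul(2, t)
Function('h')(z, T) = Add(-7, Mul(8, T)) (Function('h')(z, T) = Add(-7, Mul(Add(T, T), 4)) = Add(-7, Mul(Mul(2, T), 4)) = Add(-7, Mul(8, T)))
Mul(Mul(-5, 11), Function('h')(Function('P')(0), 6)) = Mul(Mul(-5, 11), Add(-7, Mul(8, 6))) = Mul(-55, Add(-7, 48)) = Mul(-55, 41) = -2255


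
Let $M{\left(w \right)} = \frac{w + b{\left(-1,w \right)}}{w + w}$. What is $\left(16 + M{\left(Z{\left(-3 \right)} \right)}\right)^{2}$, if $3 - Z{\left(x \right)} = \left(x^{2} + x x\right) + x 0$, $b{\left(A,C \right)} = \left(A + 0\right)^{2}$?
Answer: $\frac{61009}{225} \approx 271.15$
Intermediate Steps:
$b{\left(A,C \right)} = A^{2}$
$Z{\left(x \right)} = 3 - 2 x^{2}$ ($Z{\left(x \right)} = 3 - \left(\left(x^{2} + x x\right) + x 0\right) = 3 - \left(\left(x^{2} + x^{2}\right) + 0\right) = 3 - \left(2 x^{2} + 0\right) = 3 - 2 x^{2}$)
$M{\left(w \right)} = \frac{1 + w}{2 w}$ ($M{\left(w \right)} = \frac{w + \left(-1\right)^{2}}{w + w} = \frac{w + 1}{2 w} = \left(1 + w\right) \frac{1}{2 w} = \frac{1 + w}{2 w}$)
$\left(16 + M{\left(Z{\left(-3 \right)} \right)}\right)^{2} = \left(16 + \frac{1 + \left(3 - 2 \left(-3\right)^{2}\right)}{2 \left(3 - 2 \left(-3\right)^{2}\right)}\right)^{2} = \left(16 + \frac{1 + \left(3 - 18\right)}{2 \left(3 - 18\right)}\right)^{2} = \left(16 + \frac{1 - 15}{2 \left(-15\right)}\right)^{2} = \left(16 + \frac{1}{2} \left(- \frac{1}{15}\right) \left(-14\right)\right)^{2} = \left(16 + \frac{7}{15}\right)^{2} = \left(\frac{247}{15}\right)^{2} = \frac{61009}{225}$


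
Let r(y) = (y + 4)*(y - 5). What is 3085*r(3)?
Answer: -43190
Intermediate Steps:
r(y) = (-5 + y)*(4 + y) (r(y) = (4 + y)*(-5 + y) = (-5 + y)*(4 + y))
3085*r(3) = 3085*(-20 + 3² - 1*3) = 3085*(-20 + 9 - 3) = 3085*(-14) = -43190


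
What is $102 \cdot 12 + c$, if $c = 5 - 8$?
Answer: $1221$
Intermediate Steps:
$c = -3$ ($c = 5 - 8 = -3$)
$102 \cdot 12 + c = 102 \cdot 12 - 3 = 1224 - 3 = 1221$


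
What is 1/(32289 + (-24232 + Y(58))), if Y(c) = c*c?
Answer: 1/11421 ≈ 8.7558e-5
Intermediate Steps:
Y(c) = c**2
1/(32289 + (-24232 + Y(58))) = 1/(32289 + (-24232 + 58**2)) = 1/(32289 + (-24232 + 3364)) = 1/(32289 - 20868) = 1/11421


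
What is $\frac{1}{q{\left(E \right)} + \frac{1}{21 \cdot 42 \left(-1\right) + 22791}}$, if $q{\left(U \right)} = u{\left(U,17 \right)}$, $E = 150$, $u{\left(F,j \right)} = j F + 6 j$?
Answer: $\frac{21909}{58102669} \approx 0.00037707$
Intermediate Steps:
$u{\left(F,j \right)} = 6 j + F j$ ($u{\left(F,j \right)} = F j + 6 j = 6 j + F j$)
$q{\left(U \right)} = 102 + 17 U$ ($q{\left(U \right)} = 17 \left(6 + U\right) = 102 + 17 U$)
$\frac{1}{q{\left(E \right)} + \frac{1}{21 \cdot 42 \left(-1\right) + 22791}} = \frac{1}{\left(102 + 17 \cdot 150\right) + \frac{1}{21 \cdot 42 \left(-1\right) + 22791}} = \frac{1}{\left(102 + 2550\right) + \frac{1}{882 \left(-1\right) + 22791}} = \frac{1}{2652 + \frac{1}{-882 + 22791}} = \frac{1}{2652 + \frac{1}{21909}} = \frac{1}{\frac{58102669}{21909}} = \frac{21909}{58102669}$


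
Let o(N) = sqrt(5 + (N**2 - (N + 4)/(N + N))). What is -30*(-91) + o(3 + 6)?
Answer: 2730 + sqrt(3070)/6 ≈ 2739.2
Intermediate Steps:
o(N) = sqrt(5 + N**2 - (4 + N)/(2*N)) (o(N) = sqrt(5 + (N**2 - (4 + N)/(2*N))) = sqrt(5 + N**2 - (4 + N)/(2*N)))
-30*(-91) + o(3 + 6) = -30*(-91) + sqrt(18 - 8/(3 + 6) + 4*(3 + 6)**2)/2 = 2730 + sqrt(18 - 8/9 + 4*9**2)/2 = 2730 + sqrt(18 - 8*1/9 + 4*81)/2 = 2730 + sqrt(18 - 8/9 + 324)/2 = 2730 + sqrt(3070/9)/2 = 2730 + (sqrt(3070)/3)/2 = 2730 + sqrt(3070)/6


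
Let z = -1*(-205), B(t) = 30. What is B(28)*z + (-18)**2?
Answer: 6474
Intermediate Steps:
z = 205
B(28)*z + (-18)**2 = 30*205 + (-18)**2 = 6150 + 324 = 6474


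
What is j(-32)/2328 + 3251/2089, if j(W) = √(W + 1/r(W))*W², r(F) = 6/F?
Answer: 3251/2089 + 512*I*√21/873 ≈ 1.5562 + 2.6876*I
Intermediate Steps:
j(W) = √42*W^(5/2)/6 (j(W) = √(W + 1/(6/W))*W² = √(W + W/6)*W² = √(7*W/6)*W² = (√42*√W/6)*W² = √42*W^(5/2)/6)
j(-32)/2328 + 3251/2089 = (√42*(-32)^(5/2)/6)/2328 + 3251/2089 = (√42*(4096*I*√2)/6)*(1/2328) + 3251*(1/2089) = (4096*I*√21/3)*(1/2328) + 3251/2089 = 512*I*√21/873 + 3251/2089 = 3251/2089 + 512*I*√21/873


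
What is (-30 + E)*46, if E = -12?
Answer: -1932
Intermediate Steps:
(-30 + E)*46 = (-30 - 12)*46 = -42*46 = -1932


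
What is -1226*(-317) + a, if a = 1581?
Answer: 390223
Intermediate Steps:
-1226*(-317) + a = -1226*(-317) + 1581 = 388642 + 1581 = 390223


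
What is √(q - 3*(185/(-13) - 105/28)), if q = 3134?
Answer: √2155049/26 ≈ 56.462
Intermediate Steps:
√(q - 3*(185/(-13) - 105/28)) = √(3134 - 3*(185/(-13) - 105/28)) = √(3134 - 3*(185*(-1/13) - 105*1/28)) = √(3134 - 3*(-185/13 - 15/4)) = √(3134 - 3*(-935/52)) = √(3134 + 2805/52) = √(165773/52) = √2155049/26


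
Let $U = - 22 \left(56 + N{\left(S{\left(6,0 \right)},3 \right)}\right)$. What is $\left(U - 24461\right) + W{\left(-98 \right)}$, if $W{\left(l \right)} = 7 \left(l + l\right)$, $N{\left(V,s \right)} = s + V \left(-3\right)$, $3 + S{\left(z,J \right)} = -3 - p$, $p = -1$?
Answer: $-27461$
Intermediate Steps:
$S{\left(z,J \right)} = -5$ ($S{\left(z,J \right)} = -3 - 2 = -5$)
$N{\left(V,s \right)} = s - 3 V$
$W{\left(l \right)} = 14 l$ ($W{\left(l \right)} = 7 \cdot 2 l = 14 l$)
$U = -1628$ ($U = - 22 \left(56 + \left(3 - -15\right)\right) = - 22 \left(56 + \left(3 + 15\right)\right) = - 22 \left(56 + 18\right) = \left(-22\right) 74 = -1628$)
$\left(U - 24461\right) + W{\left(-98 \right)} = \left(-1628 - 24461\right) + 14 \left(-98\right) = -26089 - 1372 = -27461$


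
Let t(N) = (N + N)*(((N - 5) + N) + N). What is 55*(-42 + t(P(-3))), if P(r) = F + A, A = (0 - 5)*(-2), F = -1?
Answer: 19470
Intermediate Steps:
A = 10 (A = -5*(-2) = 10)
P(r) = 9 (P(r) = -1 + 10 = 9)
t(N) = 2*N*(-5 + 3*N) (t(N) = (2*N)*(((-5 + N) + N) + N) = (2*N)*((-5 + 2*N) + N) = (2*N)*(-5 + 3*N) = 2*N*(-5 + 3*N))
55*(-42 + t(P(-3))) = 55*(-42 + 2*9*(-5 + 3*9)) = 55*(-42 + 2*9*(-5 + 27)) = 55*(-42 + 2*9*22) = 55*(-42 + 396) = 55*354 = 19470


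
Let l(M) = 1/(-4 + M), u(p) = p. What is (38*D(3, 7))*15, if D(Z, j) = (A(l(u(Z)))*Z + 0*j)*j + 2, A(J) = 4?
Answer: 49020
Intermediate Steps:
D(Z, j) = 2 + 4*Z*j (D(Z, j) = (4*Z + 0*j)*j + 2 = (4*Z + 0)*j + 2 = (4*Z)*j + 2 = 4*Z*j + 2 = 2 + 4*Z*j)
(38*D(3, 7))*15 = (38*(2 + 4*3*7))*15 = (38*(2 + 84))*15 = (38*86)*15 = 3268*15 = 49020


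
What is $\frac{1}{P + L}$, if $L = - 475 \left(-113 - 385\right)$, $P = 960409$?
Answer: $\frac{1}{1196959} \approx 8.3545 \cdot 10^{-7}$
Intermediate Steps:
$L = 236550$ ($L = \left(-475\right) \left(-498\right) = 236550$)
$\frac{1}{P + L} = \frac{1}{960409 + 236550} = \frac{1}{1196959}$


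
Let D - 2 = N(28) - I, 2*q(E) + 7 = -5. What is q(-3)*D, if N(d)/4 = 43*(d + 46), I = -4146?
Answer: -101256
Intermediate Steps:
q(E) = -6 (q(E) = -7/2 + (1/2)*(-5) = -7/2 - 5/2 = -6)
N(d) = 7912 + 172*d (N(d) = 4*(43*(d + 46)) = 4*(43*(46 + d)) = 4*(1978 + 43*d) = 7912 + 172*d)
D = 16876 (D = 2 + ((7912 + 172*28) - 1*(-4146)) = 2 + ((7912 + 4816) + 4146) = 2 + (12728 + 4146) = 2 + 16874 = 16876)
q(-3)*D = -6*16876 = -101256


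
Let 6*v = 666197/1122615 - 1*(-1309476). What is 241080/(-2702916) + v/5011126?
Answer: -2029180391045479/44460322302013020 ≈ -0.045640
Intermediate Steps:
v = 77370424523/354510 (v = (666197/1122615 - 1*(-1309476))/6 = (666197*(1/1122615) + 1309476)/6 = (35063/59085 + 1309476)/6 = (1/6)*(77370424523/59085) = 77370424523/354510 ≈ 2.1825e+5)
241080/(-2702916) + v/5011126 = 241080/(-2702916) + (77370424523/354510)/5011126 = 241080*(-1/2702916) + (77370424523/354510)*(1/5011126) = -20090/225243 + 77370424523/1776494278260 = -2029180391045479/44460322302013020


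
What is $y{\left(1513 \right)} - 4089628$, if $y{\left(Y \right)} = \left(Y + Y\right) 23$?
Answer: $-4020030$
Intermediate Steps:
$y{\left(Y \right)} = 46 Y$ ($y{\left(Y \right)} = 2 Y 23 = 46 Y$)
$y{\left(1513 \right)} - 4089628 = 46 \cdot 1513 - 4089628 = 69598 - 4089628 = -4020030$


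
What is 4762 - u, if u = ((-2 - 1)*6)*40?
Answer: 5482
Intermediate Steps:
u = -720 (u = -3*6*40 = -18*40 = -720)
4762 - u = 4762 - 1*(-720) = 4762 + 720 = 5482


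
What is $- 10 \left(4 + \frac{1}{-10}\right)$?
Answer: $-39$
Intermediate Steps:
$- 10 \left(4 + \frac{1}{-10}\right) = - 10 \left(4 - \frac{1}{10}\right) = \left(-10\right) \frac{39}{10} = -39$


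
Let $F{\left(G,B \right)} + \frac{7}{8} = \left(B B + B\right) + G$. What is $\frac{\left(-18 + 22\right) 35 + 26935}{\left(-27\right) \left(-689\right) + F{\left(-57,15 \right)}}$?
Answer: $\frac{216600}{150281} \approx 1.4413$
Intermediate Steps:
$F{\left(G,B \right)} = - \frac{7}{8} + B + G + B^{2}$ ($F{\left(G,B \right)} = - \frac{7}{8} + \left(\left(B B + B\right) + G\right) = - \frac{7}{8} + \left(\left(B^{2} + B\right) + G\right) = - \frac{7}{8} + \left(\left(B + B^{2}\right) + G\right) = - \frac{7}{8} + \left(B + G + B^{2}\right) = - \frac{7}{8} + B + G + B^{2}$)
$\frac{\left(-18 + 22\right) 35 + 26935}{\left(-27\right) \left(-689\right) + F{\left(-57,15 \right)}} = \frac{\left(-18 + 22\right) 35 + 26935}{\left(-27\right) \left(-689\right) + \left(- \frac{7}{8} + 15 - 57 + 15^{2}\right)} = \frac{4 \cdot 35 + 26935}{18603 + \left(- \frac{7}{8} + 15 - 57 + 225\right)} = \frac{140 + 26935}{18603 + \frac{1457}{8}} = \frac{27075}{\frac{150281}{8}} = 27075 \cdot \frac{8}{150281} = \frac{216600}{150281}$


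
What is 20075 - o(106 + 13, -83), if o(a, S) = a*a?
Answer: 5914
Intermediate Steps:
o(a, S) = a²
20075 - o(106 + 13, -83) = 20075 - (106 + 13)² = 20075 - 1*119² = 20075 - 1*14161 = 20075 - 14161 = 5914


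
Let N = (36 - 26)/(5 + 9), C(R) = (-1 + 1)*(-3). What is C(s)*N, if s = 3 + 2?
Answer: 0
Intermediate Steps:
s = 5
C(R) = 0 (C(R) = 0*(-3) = 0)
N = 5/7 (N = 10/14 = 10*(1/14) = 5/7 ≈ 0.71429)
C(s)*N = 0*(5/7) = 0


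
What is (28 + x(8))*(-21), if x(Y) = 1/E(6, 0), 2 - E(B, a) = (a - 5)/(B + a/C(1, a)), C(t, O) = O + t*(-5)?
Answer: -10122/17 ≈ -595.41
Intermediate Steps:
C(t, O) = O - 5*t
E(B, a) = 2 - (-5 + a)/(B + a/(-5 + a)) (E(B, a) = 2 - (a - 5)/(B + a/(a - 5*1)) = 2 - (-5 + a)/(B + a/(a - 5)) = 2 - (-5 + a)/(B + a/(-5 + a)))
x(Y) = 6/17 (x(Y) = 1/((-25 + 7*0 - 1*0*(-5 + 0) + 2*6*(-5 + 0))/(0 + 6*(-5 + 0))) = 1/((-25 + 0 - 1*0*(-5) + 2*6*(-5))/(0 + 6*(-5))) = 1/((-25 + 0 + 0 - 60)/(0 - 30)) = 1/(-85/(-30)) = 1/(-1/30*(-85)) = 1/(17/6) = 6/17)
(28 + x(8))*(-21) = (28 + 6/17)*(-21) = (482/17)*(-21) = -10122/17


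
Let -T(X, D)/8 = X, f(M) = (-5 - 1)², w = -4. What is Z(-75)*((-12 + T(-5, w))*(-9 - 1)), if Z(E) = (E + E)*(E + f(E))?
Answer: -1638000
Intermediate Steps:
f(M) = 36 (f(M) = (-6)² = 36)
T(X, D) = -8*X
Z(E) = 2*E*(36 + E) (Z(E) = (E + E)*(E + 36) = (2*E)*(36 + E) = 2*E*(36 + E))
Z(-75)*((-12 + T(-5, w))*(-9 - 1)) = (2*(-75)*(36 - 75))*((-12 - 8*(-5))*(-9 - 1)) = (2*(-75)*(-39))*((-12 + 40)*(-10)) = 5850*(28*(-10)) = 5850*(-280) = -1638000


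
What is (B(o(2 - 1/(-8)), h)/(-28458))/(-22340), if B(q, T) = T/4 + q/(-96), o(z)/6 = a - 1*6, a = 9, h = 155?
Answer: 617/10172027520 ≈ 6.0657e-8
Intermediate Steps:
o(z) = 18 (o(z) = 6*(9 - 1*6) = 6*(9 - 6) = 6*3 = 18)
B(q, T) = -q/96 + T/4 (B(q, T) = T*(¼) + q*(-1/96) = T/4 - q/96 = -q/96 + T/4)
(B(o(2 - 1/(-8)), h)/(-28458))/(-22340) = ((-1/96*18 + (¼)*155)/(-28458))/(-22340) = ((-3/16 + 155/4)*(-1/28458))*(-1/22340) = ((617/16)*(-1/28458))*(-1/22340) = -617/455328*(-1/22340) = 617/10172027520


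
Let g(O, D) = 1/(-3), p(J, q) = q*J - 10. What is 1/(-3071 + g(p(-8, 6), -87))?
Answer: -3/9214 ≈ -0.00032559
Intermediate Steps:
p(J, q) = -10 + J*q (p(J, q) = J*q - 10 = -10 + J*q)
g(O, D) = -⅓
1/(-3071 + g(p(-8, 6), -87)) = 1/(-3071 - ⅓) = 1/(-9214/3) = -3/9214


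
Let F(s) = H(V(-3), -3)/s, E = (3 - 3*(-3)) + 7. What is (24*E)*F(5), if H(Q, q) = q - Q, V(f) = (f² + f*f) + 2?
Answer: -10488/5 ≈ -2097.6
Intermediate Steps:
V(f) = 2 + 2*f² (V(f) = (f² + f²) + 2 = 2*f² + 2 = 2 + 2*f²)
E = 19 (E = (3 + 9) + 7 = 12 + 7 = 19)
F(s) = -23/s (F(s) = (-3 - (2 + 2*(-3)²))/s = (-3 - (2 + 2*9))/s = (-3 - (2 + 18))/s = (-3 - 1*20)/s = (-3 - 20)/s = -23/s)
(24*E)*F(5) = (24*19)*(-23/5) = 456*(-23*⅕) = 456*(-23/5) = -10488/5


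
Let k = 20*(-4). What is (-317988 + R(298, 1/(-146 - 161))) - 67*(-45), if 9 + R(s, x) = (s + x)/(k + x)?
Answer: -859596043/2729 ≈ -3.1499e+5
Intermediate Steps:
k = -80
R(s, x) = -9 + (s + x)/(-80 + x)
(-317988 + R(298, 1/(-146 - 161))) - 67*(-45) = (-317988 + (720 + 298 - 8/(-146 - 161))/(-80 + 1/(-146 - 161))) - 67*(-45) = (-317988 + (720 + 298 - 8/(-307))/(-80 + 1/(-307))) + 3015 = (-317988 + (720 + 298 - 8*(-1/307))/(-80 - 1/307)) + 3015 = (-317988 + (720 + 298 + 8/307)/(-24561/307)) + 3015 = (-317988 - 307/24561*312534/307) + 3015 = (-317988 - 34726/2729) + 3015 = -867823978/2729 + 3015 = -859596043/2729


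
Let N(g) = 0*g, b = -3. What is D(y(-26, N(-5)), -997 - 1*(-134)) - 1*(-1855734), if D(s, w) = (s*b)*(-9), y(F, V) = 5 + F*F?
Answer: 1874121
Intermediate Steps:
N(g) = 0
y(F, V) = 5 + F²
D(s, w) = 27*s (D(s, w) = (s*(-3))*(-9) = -3*s*(-9) = 27*s)
D(y(-26, N(-5)), -997 - 1*(-134)) - 1*(-1855734) = 27*(5 + (-26)²) - 1*(-1855734) = 27*(5 + 676) + 1855734 = 27*681 + 1855734 = 18387 + 1855734 = 1874121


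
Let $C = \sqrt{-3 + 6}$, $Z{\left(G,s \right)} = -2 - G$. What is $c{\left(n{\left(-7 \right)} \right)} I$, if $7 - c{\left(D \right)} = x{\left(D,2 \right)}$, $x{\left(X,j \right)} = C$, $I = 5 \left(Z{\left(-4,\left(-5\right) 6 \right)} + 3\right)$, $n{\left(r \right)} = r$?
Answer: $175 - 25 \sqrt{3} \approx 131.7$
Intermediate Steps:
$I = 25$ ($I = 5 \left(\left(-2 - -4\right) + 3\right) = 5 \left(\left(-2 + 4\right) + 3\right) = 5 \left(2 + 3\right) = 5 \cdot 5 = 25$)
$C = \sqrt{3} \approx 1.732$
$x{\left(X,j \right)} = \sqrt{3}$
$c{\left(D \right)} = 7 - \sqrt{3}$
$c{\left(n{\left(-7 \right)} \right)} I = \left(7 - \sqrt{3}\right) 25 = 175 - 25 \sqrt{3}$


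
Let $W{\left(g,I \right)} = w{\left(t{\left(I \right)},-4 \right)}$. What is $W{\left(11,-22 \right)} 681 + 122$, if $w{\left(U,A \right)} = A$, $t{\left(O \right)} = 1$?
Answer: $-2602$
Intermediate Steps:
$W{\left(g,I \right)} = -4$
$W{\left(11,-22 \right)} 681 + 122 = \left(-4\right) 681 + 122 = -2724 + 122 = -2602$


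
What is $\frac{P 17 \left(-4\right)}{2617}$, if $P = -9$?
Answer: $\frac{612}{2617} \approx 0.23386$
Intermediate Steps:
$\frac{P 17 \left(-4\right)}{2617} = \frac{\left(-9\right) 17 \left(-4\right)}{2617} = \left(-153\right) \left(-4\right) \frac{1}{2617} = 612 \cdot \frac{1}{2617} = \frac{612}{2617}$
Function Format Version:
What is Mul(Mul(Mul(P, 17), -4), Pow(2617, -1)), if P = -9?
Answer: Rational(612, 2617) ≈ 0.23386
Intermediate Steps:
Mul(Mul(Mul(P, 17), -4), Pow(2617, -1)) = Mul(Mul(Mul(-9, 17), -4), Pow(2617, -1)) = Mul(Mul(-153, -4), Rational(1, 2617)) = Mul(612, Rational(1, 2617)) = Rational(612, 2617)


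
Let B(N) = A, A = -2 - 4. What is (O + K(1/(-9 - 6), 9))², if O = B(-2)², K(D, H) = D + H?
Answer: 454276/225 ≈ 2019.0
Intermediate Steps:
A = -6
B(N) = -6
O = 36 (O = (-6)² = 36)
(O + K(1/(-9 - 6), 9))² = (36 + (1/(-9 - 6) + 9))² = (36 + (1/(-15) + 9))² = (36 + (-1/15 + 9))² = (36 + 134/15)² = (674/15)² = 454276/225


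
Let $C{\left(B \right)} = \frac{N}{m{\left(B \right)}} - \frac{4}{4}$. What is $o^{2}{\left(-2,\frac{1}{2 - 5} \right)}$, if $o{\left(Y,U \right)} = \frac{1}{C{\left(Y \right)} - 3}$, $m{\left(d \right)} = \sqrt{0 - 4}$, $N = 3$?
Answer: $\frac{220}{5329} - \frac{192 i}{5329} \approx 0.041284 - 0.036029 i$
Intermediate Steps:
$m{\left(d \right)} = 2 i$ ($m{\left(d \right)} = \sqrt{-4} = 2 i$)
$C{\left(B \right)} = -1 - \frac{3 i}{2}$ ($C{\left(B \right)} = \frac{3}{2 i} - \frac{4}{4} = 3 \left(- \frac{i}{2}\right) - 1 = - \frac{3 i}{2} - 1 = -1 - \frac{3 i}{2}$)
$o{\left(Y,U \right)} = \frac{4 \left(-4 + \frac{3 i}{2}\right)}{73}$ ($o{\left(Y,U \right)} = \frac{1}{\left(-1 - \frac{3 i}{2}\right) - 3} = \frac{1}{-4 - \frac{3 i}{2}} = \frac{4 \left(-4 + \frac{3 i}{2}\right)}{73}$)
$o^{2}{\left(-2,\frac{1}{2 - 5} \right)} = \left(- \frac{16}{73} + \frac{6 i}{73}\right)^{2}$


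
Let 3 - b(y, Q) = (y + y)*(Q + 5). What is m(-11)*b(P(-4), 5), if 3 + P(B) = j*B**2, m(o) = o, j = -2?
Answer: -7733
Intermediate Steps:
P(B) = -3 - 2*B**2
b(y, Q) = 3 - 2*y*(5 + Q) (b(y, Q) = 3 - (y + y)*(Q + 5) = 3 - 2*y*(5 + Q))
m(-11)*b(P(-4), 5) = -11*(3 - 10*(-3 - 2*(-4)**2) - 2*5*(-3 - 2*(-4)**2)) = -11*(3 - 10*(-3 - 2*16) - 2*5*(-3 - 2*16)) = -11*(3 - 10*(-3 - 32) - 2*5*(-3 - 32)) = -11*(3 - 10*(-35) - 2*5*(-35)) = -11*(3 + 350 + 350) = -11*703 = -7733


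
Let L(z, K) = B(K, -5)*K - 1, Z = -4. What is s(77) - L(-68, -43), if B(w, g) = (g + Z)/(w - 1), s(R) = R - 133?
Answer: -2033/44 ≈ -46.205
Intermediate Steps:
s(R) = -133 + R
B(w, g) = (-4 + g)/(-1 + w) (B(w, g) = (g - 4)/(w - 1) = (-4 + g)/(-1 + w))
L(z, K) = -1 - 9*K/(-1 + K) (L(z, K) = ((-4 - 5)/(-1 + K))*K - 1 = (-9/(-1 + K))*K - 1 = -9*K/(-1 + K) - 1 = -1 - 9*K/(-1 + K))
s(77) - L(-68, -43) = (-133 + 77) - (1 - 10*(-43))/(-1 - 43) = -56 - (1 + 430)/(-44) = -56 - (-1)*431/44 = -56 - 1*(-431/44) = -56 + 431/44 = -2033/44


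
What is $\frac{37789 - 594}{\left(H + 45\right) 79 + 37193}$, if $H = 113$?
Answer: $\frac{7439}{9935} \approx 0.74877$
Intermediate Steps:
$\frac{37789 - 594}{\left(H + 45\right) 79 + 37193} = \frac{37789 - 594}{\left(113 + 45\right) 79 + 37193} = \frac{37195}{158 \cdot 79 + 37193} = \frac{37195}{12482 + 37193} = \frac{37195}{49675} = 37195 \cdot \frac{1}{49675} = \frac{7439}{9935}$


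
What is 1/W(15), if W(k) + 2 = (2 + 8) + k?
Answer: 1/23 ≈ 0.043478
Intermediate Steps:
W(k) = 8 + k (W(k) = -2 + ((2 + 8) + k) = -2 + (10 + k) = 8 + k)
1/W(15) = 1/(8 + 15) = 1/23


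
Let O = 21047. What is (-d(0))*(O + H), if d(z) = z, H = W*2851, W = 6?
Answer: 0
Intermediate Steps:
H = 17106 (H = 6*2851 = 17106)
(-d(0))*(O + H) = (-1*0)*(21047 + 17106) = 0*38153 = 0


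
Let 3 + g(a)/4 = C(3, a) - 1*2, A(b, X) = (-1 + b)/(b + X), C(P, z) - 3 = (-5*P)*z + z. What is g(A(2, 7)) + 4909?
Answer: 44053/9 ≈ 4894.8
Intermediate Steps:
C(P, z) = 3 + z - 5*P*z (C(P, z) = 3 + ((-5*P)*z + z) = 3 + (-5*P*z + z) = 3 + (z - 5*P*z) = 3 + z - 5*P*z)
A(b, X) = (-1 + b)/(X + b)
g(a) = -8 - 56*a (g(a) = -12 + 4*((3 + a - 5*3*a) - 1*2) = -12 + 4*((3 + a - 15*a) - 2) = -12 + 4*((3 - 14*a) - 2) = -12 + 4*(1 - 14*a) = -12 + (4 - 56*a) = -8 - 56*a)
g(A(2, 7)) + 4909 = (-8 - 56*(-1 + 2)/(7 + 2)) + 4909 = (-8 - 56/9) + 4909 = -128/9 + 4909 = 44053/9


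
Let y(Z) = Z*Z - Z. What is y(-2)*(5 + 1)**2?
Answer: 216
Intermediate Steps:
y(Z) = Z**2 - Z
y(-2)*(5 + 1)**2 = (-2*(-1 - 2))*(5 + 1)**2 = -2*(-3)*6**2 = 6*36 = 216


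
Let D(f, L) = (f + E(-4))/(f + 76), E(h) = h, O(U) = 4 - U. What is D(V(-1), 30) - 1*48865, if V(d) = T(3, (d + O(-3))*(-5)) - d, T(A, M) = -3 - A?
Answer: -3469424/71 ≈ -48865.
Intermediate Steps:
V(d) = -6 - d (V(d) = (-3 - 1*3) - d = (-3 - 3) - d = -6 - d)
D(f, L) = (-4 + f)/(76 + f) (D(f, L) = (f - 4)/(f + 76) = (-4 + f)/(76 + f))
D(V(-1), 30) - 1*48865 = (-4 + (-6 - 1*(-1)))/(76 + (-6 - 1*(-1))) - 1*48865 = (-4 + (-6 + 1))/(76 + (-6 + 1)) - 48865 = (-4 - 5)/(76 - 5) - 48865 = -9/71 - 48865 = -3469424/71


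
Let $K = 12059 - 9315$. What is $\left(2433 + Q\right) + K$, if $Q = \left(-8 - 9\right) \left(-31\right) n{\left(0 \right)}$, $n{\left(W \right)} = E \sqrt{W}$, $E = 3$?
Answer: $5177$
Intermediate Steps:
$K = 2744$
$n{\left(W \right)} = 3 \sqrt{W}$
$Q = 0$ ($Q = \left(-8 - 9\right) \left(-31\right) 3 \sqrt{0} = \left(-17\right) \left(-31\right) 3 \cdot 0 = 527 \cdot 0 = 0$)
$\left(2433 + Q\right) + K = \left(2433 + 0\right) + 2744 = 2433 + 2744 = 5177$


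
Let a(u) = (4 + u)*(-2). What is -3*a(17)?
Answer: 126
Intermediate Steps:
a(u) = -8 - 2*u
-3*a(17) = -3*(-8 - 2*17) = -3*(-8 - 34) = -3*(-42) = 126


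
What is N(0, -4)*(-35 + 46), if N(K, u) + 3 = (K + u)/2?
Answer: -55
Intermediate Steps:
N(K, u) = -3 + K/2 + u/2 (N(K, u) = -3 + (K + u)/2 = -3 + (K + u)*(1/2) = -3 + (K/2 + u/2) = -3 + K/2 + u/2)
N(0, -4)*(-35 + 46) = (-3 + (1/2)*0 + (1/2)*(-4))*(-35 + 46) = (-3 + 0 - 2)*11 = -5*11 = -55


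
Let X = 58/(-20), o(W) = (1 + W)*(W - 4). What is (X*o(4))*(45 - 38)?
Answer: 0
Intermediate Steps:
o(W) = (1 + W)*(-4 + W)
X = -29/10 (X = 58*(-1/20) = -29/10 ≈ -2.9000)
(X*o(4))*(45 - 38) = (-29*(-4 + 4**2 - 3*4)/10)*(45 - 38) = -29*(-4 + 16 - 12)/10*7 = -29/10*0*7 = 0*7 = 0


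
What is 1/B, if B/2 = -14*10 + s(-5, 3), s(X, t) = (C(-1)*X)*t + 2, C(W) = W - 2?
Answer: -1/186 ≈ -0.0053763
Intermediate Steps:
C(W) = -2 + W
s(X, t) = 2 - 3*X*t (s(X, t) = ((-2 - 1)*X)*t + 2 = (-3*X)*t + 2 = -3*X*t + 2 = 2 - 3*X*t)
B = -186 (B = 2*(-14*10 + (2 - 3*(-5)*3)) = 2*(-140 + (2 + 45)) = 2*(-140 + 47) = 2*(-93) = -186)
1/B = 1/(-186) = -1/186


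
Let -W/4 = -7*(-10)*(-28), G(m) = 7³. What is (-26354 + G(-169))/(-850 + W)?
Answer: -26011/6990 ≈ -3.7212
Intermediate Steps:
G(m) = 343
W = 7840 (W = -4*(-7*(-10))*(-28) = -280*(-28) = -4*(-1960) = 7840)
(-26354 + G(-169))/(-850 + W) = (-26354 + 343)/(-850 + 7840) = -26011/6990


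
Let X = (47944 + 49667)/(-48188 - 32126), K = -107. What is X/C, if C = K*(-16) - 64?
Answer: -97611/132357472 ≈ -0.00073748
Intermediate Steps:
C = 1648 (C = -107*(-16) - 64 = 1712 - 64 = 1648)
X = -97611/80314 (X = 97611/(-80314) = 97611*(-1/80314) = -97611/80314 ≈ -1.2154)
X/C = -97611/80314/1648 = -97611/80314*1/1648 = -97611/132357472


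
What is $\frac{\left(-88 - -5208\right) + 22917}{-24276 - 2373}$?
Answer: $- \frac{28037}{26649} \approx -1.0521$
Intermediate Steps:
$\frac{\left(-88 - -5208\right) + 22917}{-24276 - 2373} = \frac{\left(-88 + 5208\right) + 22917}{-26649} = \left(5120 + 22917\right) \left(- \frac{1}{26649}\right) = 28037 \left(- \frac{1}{26649}\right) = - \frac{28037}{26649}$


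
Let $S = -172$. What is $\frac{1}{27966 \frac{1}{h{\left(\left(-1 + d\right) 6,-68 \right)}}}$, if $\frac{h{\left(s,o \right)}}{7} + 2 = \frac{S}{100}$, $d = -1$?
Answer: $- \frac{217}{233050} \approx -0.00093113$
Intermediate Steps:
$h{\left(s,o \right)} = - \frac{651}{25}$ ($h{\left(s,o \right)} = -14 + 7 \left(- \frac{172}{100}\right) = -14 + 7 \left(\left(-172\right) \frac{1}{100}\right) = -14 + 7 \left(- \frac{43}{25}\right) = -14 - \frac{301}{25} = - \frac{651}{25}$)
$\frac{1}{27966 \frac{1}{h{\left(\left(-1 + d\right) 6,-68 \right)}}} = \frac{1}{27966 \frac{1}{- \frac{651}{25}}} = \frac{1}{27966 \left(- \frac{25}{651}\right)} = \frac{1}{- \frac{233050}{217}} = - \frac{217}{233050}$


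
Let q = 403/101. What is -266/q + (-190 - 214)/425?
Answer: -11580862/171275 ≈ -67.616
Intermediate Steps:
q = 403/101 (q = 403*(1/101) = 403/101 ≈ 3.9901)
-266/q + (-190 - 214)/425 = -266/403/101 + (-190 - 214)/425 = -266*101/403 - 404*1/425 = -26866/403 - 404/425 = -11580862/171275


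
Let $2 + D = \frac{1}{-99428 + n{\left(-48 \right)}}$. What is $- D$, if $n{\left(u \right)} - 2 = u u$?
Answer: $\frac{194245}{97122} \approx 2.0$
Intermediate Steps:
$n{\left(u \right)} = 2 + u^{2}$ ($n{\left(u \right)} = 2 + u u = 2 + u^{2}$)
$D = - \frac{194245}{97122}$ ($D = -2 + \frac{1}{-99428 + \left(2 + \left(-48\right)^{2}\right)} = -2 + \frac{1}{-99428 + \left(2 + 2304\right)} = -2 + \frac{1}{-99428 + 2306} = -2 + \frac{1}{-97122} = -2 - \frac{1}{97122} = - \frac{194245}{97122} \approx -2.0$)
$- D = \left(-1\right) \left(- \frac{194245}{97122}\right) = \frac{194245}{97122}$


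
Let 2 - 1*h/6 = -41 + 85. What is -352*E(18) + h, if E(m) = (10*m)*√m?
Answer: -252 - 190080*√2 ≈ -2.6907e+5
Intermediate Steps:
h = -252 (h = 12 - 6*(-41 + 85) = 12 - 6*44 = 12 - 264 = -252)
E(m) = 10*m^(3/2)
-352*E(18) + h = -3520*18^(3/2) - 252 = -3520*54*√2 - 252 = -190080*√2 - 252 = -252 - 190080*√2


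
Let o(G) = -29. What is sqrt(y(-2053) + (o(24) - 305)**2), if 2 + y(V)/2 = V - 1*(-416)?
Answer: sqrt(108278) ≈ 329.06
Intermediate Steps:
y(V) = 828 + 2*V (y(V) = -4 + 2*(V - 1*(-416)) = -4 + 2*(V + 416) = -4 + 2*(416 + V) = -4 + (832 + 2*V) = 828 + 2*V)
sqrt(y(-2053) + (o(24) - 305)**2) = sqrt((828 + 2*(-2053)) + (-29 - 305)**2) = sqrt((828 - 4106) + (-334)**2) = sqrt(-3278 + 111556) = sqrt(108278)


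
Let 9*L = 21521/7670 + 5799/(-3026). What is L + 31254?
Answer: 1632126389584/52221195 ≈ 31254.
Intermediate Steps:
L = 5161054/52221195 (L = (21521/7670 + 5799/(-3026))/9 = (21521*(1/7670) + 5799*(-1/3026))/9 = (21521/7670 - 5799/3026)/9 = (⅑)*(5161054/5802355) = 5161054/52221195 ≈ 0.098831)
L + 31254 = 5161054/52221195 + 31254 = 1632126389584/52221195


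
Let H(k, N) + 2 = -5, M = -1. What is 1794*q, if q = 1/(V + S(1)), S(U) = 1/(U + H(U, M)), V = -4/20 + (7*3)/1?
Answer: 53820/619 ≈ 86.947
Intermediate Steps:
H(k, N) = -7 (H(k, N) = -2 - 5 = -7)
V = 104/5 (V = -4*1/20 + 21*1 = -1/5 + 21 = 104/5 ≈ 20.800)
S(U) = 1/(-7 + U) (S(U) = 1/(U - 7) = 1/(-7 + U))
q = 30/619 (q = 1/(104/5 + 1/(-7 + 1)) = 1/(104/5 + 1/(-6)) = 1/(104/5 - 1/6) = 1/(619/30) = 30/619 ≈ 0.048465)
1794*q = 1794*(30/619) = 53820/619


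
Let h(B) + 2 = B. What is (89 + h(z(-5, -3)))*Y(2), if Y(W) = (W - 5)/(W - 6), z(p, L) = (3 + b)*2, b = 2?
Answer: 291/4 ≈ 72.750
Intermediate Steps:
z(p, L) = 10 (z(p, L) = (3 + 2)*2 = 5*2 = 10)
h(B) = -2 + B
Y(W) = (-5 + W)/(-6 + W)
(89 + h(z(-5, -3)))*Y(2) = (89 + (-2 + 10))*((-5 + 2)/(-6 + 2)) = (89 + 8)*(-3/(-4)) = 97*(-¼*(-3)) = 97*(¾) = 291/4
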